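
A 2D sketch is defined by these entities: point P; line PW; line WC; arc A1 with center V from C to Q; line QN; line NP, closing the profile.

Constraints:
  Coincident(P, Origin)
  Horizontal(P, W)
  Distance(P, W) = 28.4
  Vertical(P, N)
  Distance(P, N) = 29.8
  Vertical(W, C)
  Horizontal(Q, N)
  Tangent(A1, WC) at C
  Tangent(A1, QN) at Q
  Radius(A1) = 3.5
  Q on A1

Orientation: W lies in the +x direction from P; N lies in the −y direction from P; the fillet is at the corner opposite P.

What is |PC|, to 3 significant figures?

38.7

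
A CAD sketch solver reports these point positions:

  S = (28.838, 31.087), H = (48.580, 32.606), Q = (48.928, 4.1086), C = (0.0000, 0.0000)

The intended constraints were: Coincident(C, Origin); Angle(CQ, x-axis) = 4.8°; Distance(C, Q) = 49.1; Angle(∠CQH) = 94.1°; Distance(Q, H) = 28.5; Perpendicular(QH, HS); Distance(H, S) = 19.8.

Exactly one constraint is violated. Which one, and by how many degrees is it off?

Perpendicular(QH, HS) — off by 3.70°.

C = (0.00, 0.00) ✓; CQ at 4.800° ✓; |CQ| = 49.10 ✓; ∠CQH = 94.10° ✓; |QH| = 28.50 ✓; ∠(QH, HS) = 93.70° ✗; |HS| = 19.80 ✓.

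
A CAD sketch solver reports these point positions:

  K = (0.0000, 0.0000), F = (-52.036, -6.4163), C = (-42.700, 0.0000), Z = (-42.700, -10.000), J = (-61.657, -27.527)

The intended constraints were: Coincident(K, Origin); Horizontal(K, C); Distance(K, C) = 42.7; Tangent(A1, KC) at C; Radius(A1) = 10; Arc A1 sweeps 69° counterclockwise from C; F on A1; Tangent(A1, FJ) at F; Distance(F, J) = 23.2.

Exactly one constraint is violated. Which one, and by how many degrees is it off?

Tangent(A1, FJ) at F — off by 3.50°.

K = (0.00, 0.00) ✓; K.y = 0.00, C.y = 0.00 ✓; |KC| = 42.70 ✓; ∠(ZC, CK) = 90.00° ✓; |ZC| = 10.00 ✓; bearing(Z→F) − bearing(Z→C) = 69.00° ✓; |ZF| = 10.00 ✓; ∠(ZF, FJ) = 93.50° ✗; |FJ| = 23.20 ✓.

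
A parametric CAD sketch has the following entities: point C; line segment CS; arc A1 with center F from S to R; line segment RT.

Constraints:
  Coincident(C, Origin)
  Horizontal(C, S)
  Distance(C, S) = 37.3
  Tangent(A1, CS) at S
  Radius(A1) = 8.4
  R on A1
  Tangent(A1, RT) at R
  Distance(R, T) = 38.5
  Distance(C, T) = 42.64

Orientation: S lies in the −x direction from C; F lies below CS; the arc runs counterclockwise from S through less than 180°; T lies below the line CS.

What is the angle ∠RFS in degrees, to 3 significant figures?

138°

C is at the origin; CS is horizontal with |CS| = 37.3 and S on the −x side, so S = (-37.3, 0.00). A1 meets CS tangentially, so FS is at right angles to CS, so F = S + (0, -8.4) = (-37.3, -8.40). Since FR ⟂ RT (tangency), |FT| = √(8.4² + 38.5²) = 39.4 regardless of where R sits on A1. So T lies on both circle(C, 42.64) and circle(F, 39.4); the below-CS intersection is T = (-14.1, -40.2). R is the foot of the tangent from T: R = (-42.9, -14.7).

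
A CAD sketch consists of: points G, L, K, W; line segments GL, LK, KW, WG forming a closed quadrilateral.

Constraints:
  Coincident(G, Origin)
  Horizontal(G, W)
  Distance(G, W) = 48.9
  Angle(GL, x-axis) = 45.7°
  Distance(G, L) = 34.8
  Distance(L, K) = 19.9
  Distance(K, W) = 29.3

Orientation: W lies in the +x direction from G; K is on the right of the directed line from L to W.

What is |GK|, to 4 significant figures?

20.84

Checks: |LK| = 19.90 ✓; |KW| = 29.30 ✓.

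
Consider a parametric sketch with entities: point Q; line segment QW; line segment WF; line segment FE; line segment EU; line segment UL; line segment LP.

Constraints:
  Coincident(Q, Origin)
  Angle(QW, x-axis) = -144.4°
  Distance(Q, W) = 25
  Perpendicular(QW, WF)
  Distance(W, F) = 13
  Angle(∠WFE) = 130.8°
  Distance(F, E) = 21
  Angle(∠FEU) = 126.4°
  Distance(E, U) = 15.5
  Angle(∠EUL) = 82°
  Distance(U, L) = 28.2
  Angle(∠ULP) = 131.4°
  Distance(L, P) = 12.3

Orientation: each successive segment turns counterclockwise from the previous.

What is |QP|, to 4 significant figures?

17.19

Q is at the origin; QW runs at -144.4° with length 25.0, so W = (-20.33, -14.55). The perpendicularity gives WF at right angles to QW, so WF runs at -54.40°; with |WF| = 13.0, F = (-12.76, -25.12). ∠WFE = 130.8° gives FE at -5.200° from the x-axis; with |FE| = 21.0, E = (8.154, -27.03). ∠FEU = 126.4° gives EU at 48.40° from the x-axis; with |EU| = 15.5, U = (18.44, -15.44). ∠EUL = 82.0° gives UL at 146.4° from the x-axis; with |UL| = 28.2, L = (-5.044, 0.1698). ∠ULP = 131.4° gives LP at -165.0° from the x-axis; with |LP| = 12.3, P = (-16.92, -3.014). Then |QP| = |P − Q| = 17.19.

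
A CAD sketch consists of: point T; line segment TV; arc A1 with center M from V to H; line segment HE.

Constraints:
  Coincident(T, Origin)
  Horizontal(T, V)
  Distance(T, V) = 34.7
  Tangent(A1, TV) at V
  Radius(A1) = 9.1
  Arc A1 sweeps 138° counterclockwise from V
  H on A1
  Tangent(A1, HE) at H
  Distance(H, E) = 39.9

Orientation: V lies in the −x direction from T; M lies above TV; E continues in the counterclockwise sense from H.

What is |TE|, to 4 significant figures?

72.15

T is at the origin; T and V share the same y with |TV| = 34.7 and V on the −x side, so V = (-34.70, 0.000). A1 meets TV tangentially, so MV is at right angles to TV, so M = V + (0, 9.1) = (-34.70, 9.100). On A1, V sits at bearing -90° from M; a 138° counterclockwise sweep puts H at bearing 48°, so H = M + 9.1·(cos 48°, sin 48°) = (-28.61, 15.86). A1 meets HE tangentially, so MH is at right angles to HE, so HE runs along (−sin 48°, cos 48°); with |HE| = 39.9, E = (-58.26, 42.56). Then |TE| = |E − T| = 72.15.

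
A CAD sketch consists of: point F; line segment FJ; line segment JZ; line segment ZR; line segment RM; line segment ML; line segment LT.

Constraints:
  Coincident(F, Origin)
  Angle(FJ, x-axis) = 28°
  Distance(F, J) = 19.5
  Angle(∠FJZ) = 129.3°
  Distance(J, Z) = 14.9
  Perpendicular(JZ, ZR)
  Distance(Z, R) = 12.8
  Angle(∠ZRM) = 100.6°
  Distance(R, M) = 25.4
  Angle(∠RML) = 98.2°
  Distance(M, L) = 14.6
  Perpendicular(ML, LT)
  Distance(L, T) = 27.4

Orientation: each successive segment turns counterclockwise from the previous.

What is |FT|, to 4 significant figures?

31.05

F is at the origin; FJ runs at 28.0° with length 19.5, so J = (17.22, 9.155). ∠FJZ = 129.3° gives JZ at 78.70° from the x-axis; with |JZ| = 14.9, Z = (20.14, 23.77). The perpendicularity gives ZR at right angles to JZ, so ZR runs at 168.7°; with |ZR| = 12.8, R = (7.585, 26.27). ∠ZRM = 100.6° gives RM at -111.9° from the x-axis; with |RM| = 25.4, M = (-1.889, 2.707). ∠RML = 98.2° gives ML at -30.10° from the x-axis; with |ML| = 14.6, L = (10.74, -4.615). The perpendicularity gives LT at right angles to ML, so LT runs at 59.90°; with |LT| = 27.4, T = (24.48, 19.09). Then |FT| = |T − F| = 31.05.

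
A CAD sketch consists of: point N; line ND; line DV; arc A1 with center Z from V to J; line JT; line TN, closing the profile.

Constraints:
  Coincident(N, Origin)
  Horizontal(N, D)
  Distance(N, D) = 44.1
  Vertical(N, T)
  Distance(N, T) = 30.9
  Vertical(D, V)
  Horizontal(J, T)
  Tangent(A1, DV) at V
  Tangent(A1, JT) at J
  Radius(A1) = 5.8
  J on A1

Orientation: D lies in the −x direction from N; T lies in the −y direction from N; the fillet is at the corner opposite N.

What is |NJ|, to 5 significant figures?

49.211

N is at the origin; ND is horizontal with |ND| = 44.1 and D on the −x side, so D = (-44.100, 0.0000). NT is vertical with |NT| = 30.9 and T on the −y side, so T = (0.0000, -30.900). The virtual corner opposite N is at (-44.100, -30.900). A1 meets DV tangentially, so ZV is at right angles to DV and the tangent condition forces ZJ to be normal to JT, with radius 5.8, so the center Z sits 5.8 in from both sides at Z = (-38.300, -25.100). That places the tangent points at V = (-44.100, -25.100) on DV and J = (-38.300, -30.900) on JT. Then |NJ| = |J − N| = 49.211.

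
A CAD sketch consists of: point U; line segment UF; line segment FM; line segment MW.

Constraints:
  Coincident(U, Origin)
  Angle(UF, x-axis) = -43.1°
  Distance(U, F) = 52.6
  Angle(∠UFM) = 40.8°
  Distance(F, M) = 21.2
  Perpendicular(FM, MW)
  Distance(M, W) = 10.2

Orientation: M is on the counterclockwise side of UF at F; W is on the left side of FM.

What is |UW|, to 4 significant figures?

30.51

∠UFM = 40.8°, so FM runs at -43.1° + (180° − 40.8°) = 96.10° from the x-axis; with |FM| = 21.2, M = F + 21.2·(cos 96.10°, sin 96.10°) = (36.15, -14.86). FM ⟂ MW; with |MW| = 10.2 on the left of FM, W = M + 10.2·(-0.9943, -0.1063) = (26.01, -15.94). Then |UW| = |W − U| = 30.51.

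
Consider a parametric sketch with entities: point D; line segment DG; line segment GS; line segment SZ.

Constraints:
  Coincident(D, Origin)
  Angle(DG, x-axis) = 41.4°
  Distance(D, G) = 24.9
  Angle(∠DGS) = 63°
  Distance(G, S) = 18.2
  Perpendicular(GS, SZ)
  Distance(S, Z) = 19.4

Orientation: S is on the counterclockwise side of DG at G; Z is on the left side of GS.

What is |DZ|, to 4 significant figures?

7.437

D is at the origin; DG runs at 41.4° with length 24.9, so G = 24.9·(cos 41.4°, sin 41.4°) = (18.68, 16.47). ∠DGS = 63.0°, so GS runs at 41.4° + (180° − 63.0°) = 158.4° from the x-axis; with |GS| = 18.2, S = G + 18.2·(cos 158.4°, sin 158.4°) = (1.756, 23.17). GS ⟂ SZ; with |SZ| = 19.4 on the left of GS, Z = S + 19.4·(-0.3681, -0.9298) = (-5.386, 5.129). Then |DZ| = |Z − D| = 7.437.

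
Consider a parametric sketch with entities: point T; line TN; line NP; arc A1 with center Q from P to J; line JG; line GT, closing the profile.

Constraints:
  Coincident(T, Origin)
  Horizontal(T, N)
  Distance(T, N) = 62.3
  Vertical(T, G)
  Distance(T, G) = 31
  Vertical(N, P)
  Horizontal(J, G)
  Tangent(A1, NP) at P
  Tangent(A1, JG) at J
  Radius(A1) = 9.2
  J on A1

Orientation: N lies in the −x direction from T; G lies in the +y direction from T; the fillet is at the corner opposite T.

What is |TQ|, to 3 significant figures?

57.4

T is at the origin; TN is horizontal with |TN| = 62.3 and N on the −x side, so N = (-62.3, 0.00). TG is vertical with |TG| = 31.0 and G on the +y side, so G = (0.00, 31.0). The virtual corner opposite T is at (-62.3, 31.0). A1 meets NP tangentially, so QP is at right angles to NP and tangency of A1 to JG means the radius QJ is perpendicular to JG, with radius 9.2, so the center Q sits 9.2 in from both sides at Q = (-53.1, 21.8). Then |TQ| = |Q − T| = 57.4.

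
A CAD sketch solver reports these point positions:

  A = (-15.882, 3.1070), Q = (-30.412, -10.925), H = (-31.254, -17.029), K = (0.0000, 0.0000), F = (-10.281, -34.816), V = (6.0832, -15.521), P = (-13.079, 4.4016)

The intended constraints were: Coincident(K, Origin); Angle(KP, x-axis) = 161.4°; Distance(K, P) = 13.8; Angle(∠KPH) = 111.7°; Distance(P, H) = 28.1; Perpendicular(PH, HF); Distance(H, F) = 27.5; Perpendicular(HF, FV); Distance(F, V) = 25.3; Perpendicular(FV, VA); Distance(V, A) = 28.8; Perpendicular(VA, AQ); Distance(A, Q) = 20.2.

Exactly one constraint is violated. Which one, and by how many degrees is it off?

Perpendicular(VA, AQ) — off by 5.70°.

K = (0.00, 0.00) ✓; KP at 161.4° ✓; |KP| = 13.80 ✓; ∠KPH = 111.7° ✓; |PH| = 28.10 ✓; ∠(PH, HF) = 90.00° ✓; |HF| = 27.50 ✓; ∠(HF, FV) = 90.00° ✓; |FV| = 25.30 ✓; ∠(FV, VA) = 90.00° ✓; |VA| = 28.80 ✓; ∠(VA, AQ) = 84.30° ✗; |AQ| = 20.20 ✓.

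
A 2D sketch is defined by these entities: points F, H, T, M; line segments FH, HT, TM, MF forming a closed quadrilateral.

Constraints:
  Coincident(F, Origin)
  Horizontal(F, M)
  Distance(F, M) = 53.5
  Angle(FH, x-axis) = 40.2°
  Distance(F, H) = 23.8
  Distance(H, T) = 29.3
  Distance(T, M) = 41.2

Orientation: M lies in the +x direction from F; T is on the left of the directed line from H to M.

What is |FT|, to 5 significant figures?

52.912

F is at the origin; F and M share the same y with |FM| = 53.5 and M in +x, so M = (53.5, 0). FH runs at 40.2° with |FH| = 23.8, so H = (18.178, 15.362). T is determined by |HT| = 29.3 and |TM| = 41.2 together: it lies at the intersection of circle(H, 29.3) and circle(M, 41.2). With |HM| = 38.518, the foot of the radical line on HM is 8.3683 from H and the perpendicular offset is √(29.3² − 8.3683²) = 28.080. Taking the left-of-HM solution: T = (37.051, 37.774).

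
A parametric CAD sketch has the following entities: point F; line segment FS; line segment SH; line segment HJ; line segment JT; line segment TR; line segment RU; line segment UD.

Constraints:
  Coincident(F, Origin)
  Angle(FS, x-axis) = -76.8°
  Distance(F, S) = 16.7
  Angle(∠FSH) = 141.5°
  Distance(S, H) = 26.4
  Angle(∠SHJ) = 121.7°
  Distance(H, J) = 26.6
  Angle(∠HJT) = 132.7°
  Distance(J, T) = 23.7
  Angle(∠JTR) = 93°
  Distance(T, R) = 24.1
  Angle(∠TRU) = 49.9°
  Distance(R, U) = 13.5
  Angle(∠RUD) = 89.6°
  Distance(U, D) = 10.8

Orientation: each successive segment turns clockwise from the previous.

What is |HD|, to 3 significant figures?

40.7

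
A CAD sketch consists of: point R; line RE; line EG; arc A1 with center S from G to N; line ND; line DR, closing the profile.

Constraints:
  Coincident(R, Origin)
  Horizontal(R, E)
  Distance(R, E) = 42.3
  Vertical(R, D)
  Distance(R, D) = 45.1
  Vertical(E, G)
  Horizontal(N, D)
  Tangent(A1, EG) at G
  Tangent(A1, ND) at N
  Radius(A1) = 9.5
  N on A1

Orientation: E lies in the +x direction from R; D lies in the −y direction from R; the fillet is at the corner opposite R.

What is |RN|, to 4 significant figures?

55.77

The virtual corner opposite R is at (42.30, -45.10). Since A1 is tangent to EG there, SG ⟂ EG and since A1 is tangent to ND there, SN ⟂ ND, with radius 9.5, so the center S sits 9.5 in from both sides at S = (32.80, -35.60). That places the tangent points at G = (42.30, -35.60) on EG and N = (32.80, -45.10) on ND. Then |RN| = |N − R| = 55.77.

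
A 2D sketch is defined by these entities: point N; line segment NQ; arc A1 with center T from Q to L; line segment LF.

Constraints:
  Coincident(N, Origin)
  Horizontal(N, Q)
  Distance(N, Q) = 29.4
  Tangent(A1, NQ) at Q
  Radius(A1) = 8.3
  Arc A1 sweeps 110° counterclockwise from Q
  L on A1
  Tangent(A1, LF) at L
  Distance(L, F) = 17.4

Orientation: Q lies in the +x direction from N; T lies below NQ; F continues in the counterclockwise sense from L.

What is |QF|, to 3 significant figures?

27.6

N is at the origin; N and Q share the same y with |NQ| = 29.4 and Q on the +x side, so Q = (29.4, 0.00). A1 meets NQ tangentially, so TQ is at right angles to NQ, so T = Q + (0, -8.3) = (29.4, -8.30). On A1, Q sits at bearing 90° from T; a 110° counterclockwise sweep puts L at bearing 200°, so L = T + 8.3·(cos 200°, sin 200°) = (21.6, -11.1). Since A1 is tangent to LF there, TL ⟂ LF, so LF runs along (−sin 200°, cos 200°); with |LF| = 17.4, F = (27.6, -27.5). Then |QF| = |F − Q| = 27.6.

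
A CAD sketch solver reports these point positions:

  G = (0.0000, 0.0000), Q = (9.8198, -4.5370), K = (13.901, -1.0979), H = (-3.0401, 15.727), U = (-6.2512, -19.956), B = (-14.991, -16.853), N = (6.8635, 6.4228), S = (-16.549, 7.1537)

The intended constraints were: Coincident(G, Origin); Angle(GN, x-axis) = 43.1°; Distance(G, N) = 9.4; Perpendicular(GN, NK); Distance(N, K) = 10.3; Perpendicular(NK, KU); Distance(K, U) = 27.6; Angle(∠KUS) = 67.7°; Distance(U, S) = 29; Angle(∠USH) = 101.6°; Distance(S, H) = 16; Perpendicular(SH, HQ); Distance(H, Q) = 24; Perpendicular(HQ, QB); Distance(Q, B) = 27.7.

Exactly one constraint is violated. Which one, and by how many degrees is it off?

Perpendicular(HQ, QB) — off by 6.00°.

G = (0.00, 0.00) ✓; GN at 43.10° ✓; |GN| = 9.400 ✓; ∠(GN, NK) = 90.00° ✓; |NK| = 10.30 ✓; ∠(NK, KU) = 90.00° ✓; |KU| = 27.60 ✓; ∠KUS = 67.70° ✓; |US| = 29.00 ✓; ∠USH = 101.6° ✓; |SH| = 16.00 ✓; ∠(SH, HQ) = 90.00° ✓; |HQ| = 24.00 ✓; ∠(HQ, QB) = 96.00° ✗; |QB| = 27.70 ✓.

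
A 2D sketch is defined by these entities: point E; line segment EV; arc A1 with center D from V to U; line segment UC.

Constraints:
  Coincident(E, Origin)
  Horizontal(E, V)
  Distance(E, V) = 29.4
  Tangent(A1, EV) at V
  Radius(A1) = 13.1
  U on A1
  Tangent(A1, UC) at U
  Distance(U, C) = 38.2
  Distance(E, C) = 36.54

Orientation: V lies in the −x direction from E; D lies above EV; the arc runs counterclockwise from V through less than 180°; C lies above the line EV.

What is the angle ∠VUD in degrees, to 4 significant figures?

62.95°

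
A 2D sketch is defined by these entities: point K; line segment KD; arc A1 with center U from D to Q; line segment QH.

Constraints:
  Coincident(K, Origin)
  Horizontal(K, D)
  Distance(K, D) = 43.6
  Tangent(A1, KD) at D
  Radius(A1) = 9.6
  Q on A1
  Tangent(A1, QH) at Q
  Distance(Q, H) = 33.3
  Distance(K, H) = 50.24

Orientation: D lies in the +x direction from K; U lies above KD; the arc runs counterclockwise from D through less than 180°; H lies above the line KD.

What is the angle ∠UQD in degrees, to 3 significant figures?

24.5°

Checks: K.y = 0.00, D.y = 0.00 ✓; |UQ| = 9.600 ✓; ∠(UQ, QH) = 90.00° ✓; |QH| = 33.30 ✓; |KH| = 50.24 ✓.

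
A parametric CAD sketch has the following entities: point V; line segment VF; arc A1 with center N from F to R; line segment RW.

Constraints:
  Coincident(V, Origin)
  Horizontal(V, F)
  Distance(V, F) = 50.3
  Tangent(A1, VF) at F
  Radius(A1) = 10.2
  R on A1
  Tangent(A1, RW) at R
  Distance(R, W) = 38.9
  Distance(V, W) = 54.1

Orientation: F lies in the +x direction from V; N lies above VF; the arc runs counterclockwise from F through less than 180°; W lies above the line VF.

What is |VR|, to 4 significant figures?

60.10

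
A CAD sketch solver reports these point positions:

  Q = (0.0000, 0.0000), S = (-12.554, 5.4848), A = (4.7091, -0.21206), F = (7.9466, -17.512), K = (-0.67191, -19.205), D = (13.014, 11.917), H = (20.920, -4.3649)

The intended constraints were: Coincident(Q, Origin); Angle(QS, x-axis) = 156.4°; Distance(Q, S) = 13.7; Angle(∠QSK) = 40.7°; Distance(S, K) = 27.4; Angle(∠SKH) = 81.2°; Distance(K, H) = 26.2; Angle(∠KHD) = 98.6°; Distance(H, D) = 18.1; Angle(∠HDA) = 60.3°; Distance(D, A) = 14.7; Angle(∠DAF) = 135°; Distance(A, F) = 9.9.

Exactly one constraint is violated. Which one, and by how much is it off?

Distance(A, F) = 9.9 — off by 7.70.

Q = (0.00, 0.00) ✓; QS at 156.4° ✓; |QS| = 13.70 ✓; ∠QSK = 40.70° ✓; |SK| = 27.40 ✓; ∠SKH = 81.20° ✓; |KH| = 26.20 ✓; ∠KHD = 98.60° ✓; |HD| = 18.10 ✓; ∠HDA = 60.30° ✓; |DA| = 14.70 ✓; ∠DAF = 135.0° ✓; |AF| = 17.60 ✗.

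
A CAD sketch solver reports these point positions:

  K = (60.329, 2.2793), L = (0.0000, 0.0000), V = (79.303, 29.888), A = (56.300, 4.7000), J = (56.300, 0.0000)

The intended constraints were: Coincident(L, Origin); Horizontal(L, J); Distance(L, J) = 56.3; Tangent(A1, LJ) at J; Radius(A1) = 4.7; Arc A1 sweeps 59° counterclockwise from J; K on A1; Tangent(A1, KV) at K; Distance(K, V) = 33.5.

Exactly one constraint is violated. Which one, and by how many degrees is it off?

Tangent(A1, KV) at K — off by 3.50°.

L = (0.00, 0.00) ✓; L.y = 0.00, J.y = 0.00 ✓; |LJ| = 56.30 ✓; ∠(AJ, JL) = 90.00° ✓; |AJ| = 4.700 ✓; bearing(A→K) − bearing(A→J) = 59.00° ✓; |AK| = 4.700 ✓; ∠(AK, KV) = 93.50° ✗; |KV| = 33.50 ✓.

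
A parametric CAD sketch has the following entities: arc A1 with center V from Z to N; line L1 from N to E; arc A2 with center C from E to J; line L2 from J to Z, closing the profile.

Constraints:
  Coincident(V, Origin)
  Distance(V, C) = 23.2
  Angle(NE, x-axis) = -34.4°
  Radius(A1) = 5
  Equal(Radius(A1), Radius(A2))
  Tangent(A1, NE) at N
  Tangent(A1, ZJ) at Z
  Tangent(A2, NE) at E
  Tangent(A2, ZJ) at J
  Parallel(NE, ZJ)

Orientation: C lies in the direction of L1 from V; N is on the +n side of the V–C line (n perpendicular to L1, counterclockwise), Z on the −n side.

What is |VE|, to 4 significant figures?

23.73

Tangency of A1 to both parallel lines with radius 5.0 puts N and Z at V ± 5.0·n: N = (2.825, 4.126), Z = (-2.825, -4.126). Equal radii place E and J the same way about C: E = C + 5.0·n = (21.97, -8.982), J = C − 5.0·n = (16.32, -17.23). Then |VE| = |E − V| = 23.73.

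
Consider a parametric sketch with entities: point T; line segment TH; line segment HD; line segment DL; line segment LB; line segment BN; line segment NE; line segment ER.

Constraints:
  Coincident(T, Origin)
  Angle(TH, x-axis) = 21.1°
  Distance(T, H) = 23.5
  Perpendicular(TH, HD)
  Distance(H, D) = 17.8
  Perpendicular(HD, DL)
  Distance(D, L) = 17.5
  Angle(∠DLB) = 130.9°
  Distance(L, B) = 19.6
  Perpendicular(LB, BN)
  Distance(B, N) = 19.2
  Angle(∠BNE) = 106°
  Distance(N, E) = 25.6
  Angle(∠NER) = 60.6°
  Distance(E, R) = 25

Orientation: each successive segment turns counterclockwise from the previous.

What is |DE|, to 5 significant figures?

14.538

T is at the origin; TH runs at 21.1° with length 23.5, so H = (21.924, 8.4599). TH ⟂ HD, so HD runs at 111.10°; with |HD| = 17.8, D = (15.516, 25.066). The perpendicularity gives DL at right angles to HD, so DL runs at -158.90°; with |DL| = 17.5, L = (-0.81022, 18.767). ∠DLB = 130.9° gives LB at -109.80° from the x-axis; with |LB| = 19.6, B = (-7.4495, 0.32529). LB ⟂ BN, so BN runs at -19.800°; with |BN| = 19.2, N = (10.615, -6.1785). ∠BNE = 106.0° gives NE at 54.200° from the x-axis; with |NE| = 25.6, E = (25.590, 14.585). Then |DE| = |E − D| = 14.538.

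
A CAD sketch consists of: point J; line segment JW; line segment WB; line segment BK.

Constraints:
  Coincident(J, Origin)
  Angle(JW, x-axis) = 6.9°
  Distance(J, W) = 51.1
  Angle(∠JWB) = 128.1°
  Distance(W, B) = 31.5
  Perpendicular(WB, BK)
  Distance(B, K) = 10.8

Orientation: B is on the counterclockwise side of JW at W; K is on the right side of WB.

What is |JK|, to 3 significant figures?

81.1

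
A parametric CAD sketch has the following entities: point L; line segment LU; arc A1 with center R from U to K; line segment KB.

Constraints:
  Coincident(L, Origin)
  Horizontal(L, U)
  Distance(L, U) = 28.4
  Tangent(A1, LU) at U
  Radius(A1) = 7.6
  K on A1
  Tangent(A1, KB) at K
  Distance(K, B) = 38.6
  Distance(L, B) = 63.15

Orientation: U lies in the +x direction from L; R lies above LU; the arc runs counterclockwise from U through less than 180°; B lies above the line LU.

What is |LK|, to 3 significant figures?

36.1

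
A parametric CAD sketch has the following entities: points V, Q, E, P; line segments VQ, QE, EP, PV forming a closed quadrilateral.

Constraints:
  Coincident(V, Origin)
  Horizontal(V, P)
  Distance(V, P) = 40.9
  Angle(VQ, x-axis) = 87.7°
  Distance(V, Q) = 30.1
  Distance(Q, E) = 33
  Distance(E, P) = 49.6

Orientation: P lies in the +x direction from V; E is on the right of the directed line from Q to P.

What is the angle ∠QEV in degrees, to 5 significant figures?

63.350°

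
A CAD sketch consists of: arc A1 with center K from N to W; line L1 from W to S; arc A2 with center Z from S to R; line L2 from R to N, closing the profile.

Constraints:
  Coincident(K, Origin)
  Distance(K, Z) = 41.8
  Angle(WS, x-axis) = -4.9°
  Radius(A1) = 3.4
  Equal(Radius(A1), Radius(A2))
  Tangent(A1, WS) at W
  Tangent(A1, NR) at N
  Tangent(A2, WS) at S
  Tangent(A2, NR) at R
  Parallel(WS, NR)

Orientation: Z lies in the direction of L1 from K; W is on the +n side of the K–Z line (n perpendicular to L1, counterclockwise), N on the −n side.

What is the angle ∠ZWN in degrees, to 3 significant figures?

85.3°

The slot axis is L1's direction at -4.9°, so u = (cos -4.9°, sin -4.9°) = (0.996, -0.0854) and n = (−sin -4.9°, cos -4.9°) = (0.0854, 0.996). K is at the origin and Z lies 41.8 along u from K, so Z = 41.8·u = (41.6, -3.57). Tangency of A1 to both parallel lines with radius 3.4 puts W and N at K ± 3.4·n: W = (0.290, 3.39), N = (-0.290, -3.39). Then cos ∠ZWN = WZ·WN / (|WZ||WN|), giving 85.3°.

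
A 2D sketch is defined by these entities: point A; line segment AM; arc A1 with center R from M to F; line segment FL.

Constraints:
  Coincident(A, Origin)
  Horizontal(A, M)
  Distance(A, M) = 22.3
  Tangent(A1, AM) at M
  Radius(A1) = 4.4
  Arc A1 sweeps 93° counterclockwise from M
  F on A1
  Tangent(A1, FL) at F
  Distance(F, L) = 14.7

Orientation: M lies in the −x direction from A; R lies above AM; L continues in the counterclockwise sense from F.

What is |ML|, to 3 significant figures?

19.6

A is at the origin; A and M share the same y with |AM| = 22.3 and M on the −x side, so M = (-22.3, 0.00). The tangent condition forces RM to be normal to AM, so R = M + (0, 4.4) = (-22.3, 4.40). On A1, M sits at bearing -90° from R; a 93° counterclockwise sweep puts F at bearing 3°, so F = R + 4.4·(cos 3°, sin 3°) = (-17.9, 4.63). Since A1 is tangent to FL there, RF ⟂ FL, so FL runs along (−sin 3°, cos 3°); with |FL| = 14.7, L = (-18.7, 19.3). Then |ML| = |L − M| = 19.6.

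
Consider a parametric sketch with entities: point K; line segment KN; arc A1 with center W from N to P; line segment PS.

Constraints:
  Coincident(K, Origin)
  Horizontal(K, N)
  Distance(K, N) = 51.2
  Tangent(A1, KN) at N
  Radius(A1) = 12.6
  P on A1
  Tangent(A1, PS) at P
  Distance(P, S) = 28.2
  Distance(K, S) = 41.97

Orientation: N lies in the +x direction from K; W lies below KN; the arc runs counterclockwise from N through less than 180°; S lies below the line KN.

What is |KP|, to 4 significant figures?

40.56

K is at the origin; K and N share the same y with |KN| = 51.2 and N on the +x side, so N = (51.20, 0.000). Since A1 is tangent to KN there, WN ⟂ KN, so W = N + (0, -12.6) = (51.20, -12.60). Since WP ⟂ PS (tangency), |WS| = √(12.6² + 28.2²) = 30.89 regardless of where P sits on A1. So S lies on both circle(K, 41.97) and circle(W, 30.89); the below-KN intersection is S = (27.16, -32.00). P is the foot of the tangent from S: P = (39.98, -6.875).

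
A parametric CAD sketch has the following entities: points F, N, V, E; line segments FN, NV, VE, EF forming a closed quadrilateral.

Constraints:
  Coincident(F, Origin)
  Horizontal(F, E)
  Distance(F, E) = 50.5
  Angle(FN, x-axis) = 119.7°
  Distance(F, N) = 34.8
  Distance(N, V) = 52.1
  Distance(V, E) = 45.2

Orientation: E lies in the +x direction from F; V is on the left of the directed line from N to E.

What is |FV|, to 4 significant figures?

53.66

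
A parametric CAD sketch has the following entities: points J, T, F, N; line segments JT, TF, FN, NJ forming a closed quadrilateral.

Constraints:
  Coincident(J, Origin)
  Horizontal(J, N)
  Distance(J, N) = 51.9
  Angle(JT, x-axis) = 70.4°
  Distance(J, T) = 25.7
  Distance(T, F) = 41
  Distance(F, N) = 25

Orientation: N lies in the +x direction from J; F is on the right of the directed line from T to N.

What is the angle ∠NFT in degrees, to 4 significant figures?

94.29°

J is at the origin; J and N share the same y with |JN| = 51.9 and N in +x, so N = (51.9, 0). JT runs at 70.4° with |JT| = 25.7, so T = (8.621, 24.21). F is determined by |TF| = 41.0 and |FN| = 25.0 together: it lies at the intersection of circle(T, 41.0) and circle(N, 25.0). With |TN| = 49.59, the foot of the radical line on TN is 35.44 from T and the perpendicular offset is √(41.0² − 35.44²) = 20.61. Taking the right-of-TN solution: F = (29.49, -11.08).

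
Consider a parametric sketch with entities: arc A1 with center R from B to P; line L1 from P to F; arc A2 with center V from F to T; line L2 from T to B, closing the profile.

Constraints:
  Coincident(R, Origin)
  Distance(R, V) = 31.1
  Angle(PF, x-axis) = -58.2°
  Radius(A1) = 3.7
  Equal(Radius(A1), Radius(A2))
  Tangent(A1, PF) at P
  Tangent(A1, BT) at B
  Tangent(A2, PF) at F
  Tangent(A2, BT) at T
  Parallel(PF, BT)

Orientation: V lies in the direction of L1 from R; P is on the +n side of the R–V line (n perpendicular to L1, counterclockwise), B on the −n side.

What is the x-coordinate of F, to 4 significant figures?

19.53

Tangency of A1 to both parallel lines with radius 3.7 puts P and B at R ± 3.7·n: P = (3.145, 1.950), B = (-3.145, -1.950). Equal radii place F and T the same way about V: F = V + 3.7·n = (19.53, -24.48), T = V − 3.7·n = (13.24, -28.38). So F.x = 19.53.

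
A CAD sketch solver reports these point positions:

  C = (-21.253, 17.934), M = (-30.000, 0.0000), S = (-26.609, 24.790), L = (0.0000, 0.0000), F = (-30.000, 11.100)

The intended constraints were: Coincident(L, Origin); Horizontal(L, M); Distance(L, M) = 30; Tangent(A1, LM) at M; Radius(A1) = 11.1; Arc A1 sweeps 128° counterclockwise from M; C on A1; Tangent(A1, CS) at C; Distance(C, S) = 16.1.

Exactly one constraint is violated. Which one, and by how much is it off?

Distance(C, S) = 16.1 — off by 7.40.

L = (0.00, 0.00) ✓; L.y = 0.00, M.y = 0.00 ✓; |LM| = 30.00 ✓; ∠(FM, ML) = 90.00° ✓; |FM| = 11.10 ✓; bearing(F→C) − bearing(F→M) = 128.0° ✓; |FC| = 11.10 ✓; ∠(FC, CS) = 90.00° ✓; |CS| = 8.700 ✗.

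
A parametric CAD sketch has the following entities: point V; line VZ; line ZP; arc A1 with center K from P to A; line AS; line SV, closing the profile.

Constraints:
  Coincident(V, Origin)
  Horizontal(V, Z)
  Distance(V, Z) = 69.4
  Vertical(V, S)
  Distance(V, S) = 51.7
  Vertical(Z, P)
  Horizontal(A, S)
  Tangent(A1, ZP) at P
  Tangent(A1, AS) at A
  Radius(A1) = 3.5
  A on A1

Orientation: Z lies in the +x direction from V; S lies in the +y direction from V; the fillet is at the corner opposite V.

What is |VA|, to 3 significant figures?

83.8

V is at the origin; VZ is horizontal with |VZ| = 69.4 and Z on the +x side, so Z = (69.4, 0.00). VS is vertical with |VS| = 51.7 and S on the +y side, so S = (0.00, 51.7). The virtual corner opposite V is at (69.4, 51.7). The tangent condition forces KP to be normal to ZP and since A1 is tangent to AS there, KA ⟂ AS, with radius 3.5, so the center K sits 3.5 in from both sides at K = (65.9, 48.2). That places the tangent points at P = (69.4, 48.2) on ZP and A = (65.9, 51.7) on AS. Then |VA| = |A − V| = 83.8.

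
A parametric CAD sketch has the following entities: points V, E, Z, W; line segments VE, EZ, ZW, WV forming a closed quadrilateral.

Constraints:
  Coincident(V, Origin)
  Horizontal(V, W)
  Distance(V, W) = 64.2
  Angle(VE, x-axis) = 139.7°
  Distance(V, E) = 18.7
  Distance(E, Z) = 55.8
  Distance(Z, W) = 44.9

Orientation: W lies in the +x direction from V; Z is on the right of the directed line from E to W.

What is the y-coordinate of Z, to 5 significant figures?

-25.330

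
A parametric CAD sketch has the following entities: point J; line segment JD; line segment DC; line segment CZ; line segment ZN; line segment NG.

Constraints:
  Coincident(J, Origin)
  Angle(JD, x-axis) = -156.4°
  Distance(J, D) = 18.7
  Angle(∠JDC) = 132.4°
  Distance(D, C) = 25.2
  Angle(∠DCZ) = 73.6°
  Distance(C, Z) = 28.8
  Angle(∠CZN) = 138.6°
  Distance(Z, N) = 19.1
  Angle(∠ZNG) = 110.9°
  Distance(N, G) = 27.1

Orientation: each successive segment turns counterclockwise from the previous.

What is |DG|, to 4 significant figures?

29.92

J is at the origin; JD runs at -156.4° with length 18.7, so D = (-17.14, -7.487). ∠JDC = 132.4° gives DC at -108.8° from the x-axis; with |DC| = 25.2, C = (-25.26, -31.34). ∠DCZ = 73.6° gives CZ at -2.400° from the x-axis; with |CZ| = 28.8, Z = (3.518, -32.55). ∠CZN = 138.6° gives ZN at 39.00° from the x-axis; with |ZN| = 19.1, N = (18.36, -20.53). ∠ZNG = 110.9° gives NG at 108.1° from the x-axis; with |NG| = 27.1, G = (9.942, 5.231). Then |DG| = |G − D| = 29.92.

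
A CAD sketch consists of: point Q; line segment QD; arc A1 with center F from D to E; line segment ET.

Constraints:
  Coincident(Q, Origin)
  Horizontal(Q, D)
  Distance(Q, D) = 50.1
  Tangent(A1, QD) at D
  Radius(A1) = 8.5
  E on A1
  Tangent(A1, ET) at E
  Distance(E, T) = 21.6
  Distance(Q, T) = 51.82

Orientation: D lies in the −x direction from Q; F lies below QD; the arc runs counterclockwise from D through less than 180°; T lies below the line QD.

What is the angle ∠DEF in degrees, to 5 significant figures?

24.123°

Checks: ∠(FD, DQ) = 90.00° ✓; |FE| = 8.500 ✓; ∠(FE, ET) = 90.00° ✓; |ET| = 21.60 ✓; |QT| = 51.82 ✓.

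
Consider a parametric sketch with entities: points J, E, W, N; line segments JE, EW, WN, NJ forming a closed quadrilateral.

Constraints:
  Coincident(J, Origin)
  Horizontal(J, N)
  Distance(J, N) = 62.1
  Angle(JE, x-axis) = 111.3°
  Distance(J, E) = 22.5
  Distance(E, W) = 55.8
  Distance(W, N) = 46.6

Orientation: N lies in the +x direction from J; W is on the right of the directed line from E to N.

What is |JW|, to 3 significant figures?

34.2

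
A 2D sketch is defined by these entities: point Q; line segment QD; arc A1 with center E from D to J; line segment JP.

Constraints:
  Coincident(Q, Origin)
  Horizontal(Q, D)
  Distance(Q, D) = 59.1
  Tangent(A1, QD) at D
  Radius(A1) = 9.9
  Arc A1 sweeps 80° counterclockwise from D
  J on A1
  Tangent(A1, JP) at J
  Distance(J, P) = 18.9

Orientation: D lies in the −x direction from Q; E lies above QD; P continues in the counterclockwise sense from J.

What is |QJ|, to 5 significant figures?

50.024

Since A1 is tangent to QD there, ED ⟂ QD, so E = D + (0, 9.9) = (-59.100, 9.9000). On A1, D sits at bearing -90° from E; an 80° counterclockwise sweep puts J at bearing -10°, so J = E + 9.9·(cos -10°, sin -10°) = (-49.350, 8.1809). Then |QJ| = |J − Q| = 50.024.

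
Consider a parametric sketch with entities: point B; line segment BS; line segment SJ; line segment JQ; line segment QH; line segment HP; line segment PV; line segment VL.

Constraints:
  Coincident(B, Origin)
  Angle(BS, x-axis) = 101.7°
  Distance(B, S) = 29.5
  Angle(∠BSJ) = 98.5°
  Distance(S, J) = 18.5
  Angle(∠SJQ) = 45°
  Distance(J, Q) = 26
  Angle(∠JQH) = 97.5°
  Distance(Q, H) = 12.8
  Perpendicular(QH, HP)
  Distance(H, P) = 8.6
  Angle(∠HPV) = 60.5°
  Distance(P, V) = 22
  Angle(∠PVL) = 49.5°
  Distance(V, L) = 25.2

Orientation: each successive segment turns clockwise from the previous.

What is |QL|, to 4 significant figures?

20.45

∠HPV = 60.5° gives PV at -46.80° from the x-axis; with |PV| = 22.0, V = (5.871, 7.653). ∠PVL = 49.5° gives VL at -177.3° from the x-axis; with |VL| = 25.2, L = (-19.30, 6.466). Then |QL| = |L − Q| = 20.45.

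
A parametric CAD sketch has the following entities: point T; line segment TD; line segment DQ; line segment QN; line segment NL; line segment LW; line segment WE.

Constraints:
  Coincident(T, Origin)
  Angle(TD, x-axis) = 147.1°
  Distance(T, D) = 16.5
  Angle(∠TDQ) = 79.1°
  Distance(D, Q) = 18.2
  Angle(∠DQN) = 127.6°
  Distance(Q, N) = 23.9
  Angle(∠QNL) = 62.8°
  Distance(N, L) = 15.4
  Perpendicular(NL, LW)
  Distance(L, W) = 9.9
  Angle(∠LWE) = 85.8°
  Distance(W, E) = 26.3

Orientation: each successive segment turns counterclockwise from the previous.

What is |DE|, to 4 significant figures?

42.98

T is at the origin; TD runs at 147.1° with length 16.5, so D = (-13.85, 8.962). ∠TDQ = 79.1° gives DQ at -112.0° from the x-axis; with |DQ| = 18.2, Q = (-20.67, -7.912). ∠DQN = 127.6° gives QN at -59.60° from the x-axis; with |QN| = 23.9, N = (-8.577, -28.53). ∠QNL = 62.8° gives NL at 57.60° from the x-axis; with |NL| = 15.4, L = (-0.3256, -15.52). The perpendicularity gives LW at right angles to NL, so LW runs at 147.6°; with |LW| = 9.9, W = (-8.684, -10.22). ∠LWE = 85.8° gives WE at -118.2° from the x-axis; with |WE| = 26.3, E = (-21.11, -33.40). Then |DE| = |E − D| = 42.98.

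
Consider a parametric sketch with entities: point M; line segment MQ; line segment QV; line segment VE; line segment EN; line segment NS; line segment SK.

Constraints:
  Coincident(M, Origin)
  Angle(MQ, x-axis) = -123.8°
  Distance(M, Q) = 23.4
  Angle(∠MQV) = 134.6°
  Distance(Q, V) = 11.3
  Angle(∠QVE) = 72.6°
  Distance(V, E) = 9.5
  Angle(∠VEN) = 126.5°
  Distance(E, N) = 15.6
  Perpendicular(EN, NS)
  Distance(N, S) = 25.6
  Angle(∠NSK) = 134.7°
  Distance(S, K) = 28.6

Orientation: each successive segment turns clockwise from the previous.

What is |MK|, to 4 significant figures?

54.29

M is at the origin; MQ runs at -123.8° with length 23.4, so Q = (-13.02, -19.45). ∠MQV = 134.6° gives QV at -169.2° from the x-axis; with |QV| = 11.3, V = (-24.12, -21.56). ∠QVE = 72.6° gives VE at 83.40° from the x-axis; with |VE| = 9.5, E = (-23.03, -12.13). ∠VEN = 126.5° gives EN at 29.90° from the x-axis; with |EN| = 15.6, N = (-9.502, -4.349). The perpendicularity gives NS at right angles to EN, so NS runs at -60.10°; with |NS| = 25.6, S = (3.260, -26.54). ∠NSK = 134.7° gives SK at -105.4° from the x-axis; with |SK| = 28.6, K = (-4.335, -54.11). Then |MK| = |K − M| = 54.29.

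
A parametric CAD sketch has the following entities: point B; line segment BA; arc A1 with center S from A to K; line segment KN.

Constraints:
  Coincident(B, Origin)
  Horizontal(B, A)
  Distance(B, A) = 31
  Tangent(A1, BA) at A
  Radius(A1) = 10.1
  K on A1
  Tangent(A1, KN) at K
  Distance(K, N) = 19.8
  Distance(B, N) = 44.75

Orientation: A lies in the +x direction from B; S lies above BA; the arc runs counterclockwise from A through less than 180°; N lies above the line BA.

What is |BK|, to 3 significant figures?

42.6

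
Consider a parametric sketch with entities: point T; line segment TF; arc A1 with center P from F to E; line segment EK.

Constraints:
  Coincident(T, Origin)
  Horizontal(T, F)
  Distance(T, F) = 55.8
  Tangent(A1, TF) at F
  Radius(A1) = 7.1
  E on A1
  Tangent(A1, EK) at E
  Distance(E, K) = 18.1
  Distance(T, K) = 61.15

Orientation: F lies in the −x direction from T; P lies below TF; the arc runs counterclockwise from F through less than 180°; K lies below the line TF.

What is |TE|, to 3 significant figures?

63.1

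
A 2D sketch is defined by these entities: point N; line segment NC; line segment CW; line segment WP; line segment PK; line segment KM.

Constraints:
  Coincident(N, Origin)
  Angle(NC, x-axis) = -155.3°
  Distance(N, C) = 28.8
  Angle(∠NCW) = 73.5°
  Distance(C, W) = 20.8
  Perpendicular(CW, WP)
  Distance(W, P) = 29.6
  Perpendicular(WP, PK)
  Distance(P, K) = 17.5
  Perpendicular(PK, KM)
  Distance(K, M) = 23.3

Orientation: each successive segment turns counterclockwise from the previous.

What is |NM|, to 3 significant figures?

21.9

WP is perpendicular to PK, so PK runs at 131°; with |PK| = 17.5, K = (-1.72, 4.98). The perpendicularity gives KM at right angles to PK, so KM runs at -139°; with |KM| = 23.3, M = (-19.3, -10.4). Then |NM| = |M − N| = 21.9.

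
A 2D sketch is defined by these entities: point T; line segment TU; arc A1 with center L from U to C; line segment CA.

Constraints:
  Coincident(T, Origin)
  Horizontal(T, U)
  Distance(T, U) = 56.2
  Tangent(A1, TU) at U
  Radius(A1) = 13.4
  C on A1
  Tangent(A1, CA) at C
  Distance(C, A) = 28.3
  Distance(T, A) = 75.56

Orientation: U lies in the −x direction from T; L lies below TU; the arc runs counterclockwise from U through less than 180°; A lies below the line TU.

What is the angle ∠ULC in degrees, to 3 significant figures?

106°

T is at the origin; T and U share the same y with |TU| = 56.2 and U on the −x side, so U = (-56.2, 0.00). Since A1 is tangent to TU there, LU ⟂ TU, so L = U + (0, -13.4) = (-56.2, -13.4). Since LC ⟂ CA (tangency), |LA| = √(13.4² + 28.3²) = 31.3 regardless of where C sits on A1. So A lies on both circle(T, 75.56) and circle(L, 31.3); the below-TU intersection is A = (-61.2, -44.3). C is the foot of the tangent from A: C = (-69.1, -17.1).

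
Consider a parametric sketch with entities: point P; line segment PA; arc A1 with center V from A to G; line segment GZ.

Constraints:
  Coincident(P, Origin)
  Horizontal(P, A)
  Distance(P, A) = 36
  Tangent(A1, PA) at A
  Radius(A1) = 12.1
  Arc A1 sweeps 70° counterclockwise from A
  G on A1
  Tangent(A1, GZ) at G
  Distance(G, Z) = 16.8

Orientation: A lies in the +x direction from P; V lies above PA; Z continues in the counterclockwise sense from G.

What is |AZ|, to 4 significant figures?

29.27

P is at the origin; P and A share the same y with |PA| = 36.0 and A on the +x side, so A = (36.00, 0.000). The tangent condition forces VA to be normal to PA, so V = A + (0, 12.1) = (36.00, 12.10). On A1, A sits at bearing -90° from V; a 70° counterclockwise sweep puts G at bearing -20°, so G = V + 12.1·(cos -20°, sin -20°) = (47.37, 7.962). Since A1 is tangent to GZ there, VG ⟂ GZ, so GZ runs along (−sin -20°, cos -20°); with |GZ| = 16.8, Z = (53.12, 23.75). Then |AZ| = |Z − A| = 29.27.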